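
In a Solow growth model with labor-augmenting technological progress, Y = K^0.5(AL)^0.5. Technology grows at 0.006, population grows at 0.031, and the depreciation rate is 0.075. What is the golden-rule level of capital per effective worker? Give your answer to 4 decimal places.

Capital per effective worker breaks even when investment replaces (n + g + δ)·k; here n + g + δ = 0.112.
Maximizing c = f(k) − (n+g+δ)·k gives f'(k) = n+g+δ, i.e. 0.5·k^(0.5−1) = 0.112, so k_gold = (0.5/0.112)^(1/0.5) ≈ 19.9298.

k_gold ≈ 19.9298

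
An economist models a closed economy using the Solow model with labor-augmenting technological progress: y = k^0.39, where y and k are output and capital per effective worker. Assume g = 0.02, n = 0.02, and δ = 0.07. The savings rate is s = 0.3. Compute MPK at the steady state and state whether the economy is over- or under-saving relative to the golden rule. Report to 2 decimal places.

under-saving; MPK ≈ 0.14

Capital per effective worker breaks even when investment replaces (n + g + δ)·k; here n + g + δ = 0.11.
Steady-state k*: s·k^0.39 = 0.11·k gives k* = (0.3/0.11)^(1/0.61) ≈ 5.1798.
MPK = 0.39·5.1798^(-0.61) ≈ 0.1430.
MPK > n+g+δ = 0.11, so the economy is dynamically efficient (under-saving).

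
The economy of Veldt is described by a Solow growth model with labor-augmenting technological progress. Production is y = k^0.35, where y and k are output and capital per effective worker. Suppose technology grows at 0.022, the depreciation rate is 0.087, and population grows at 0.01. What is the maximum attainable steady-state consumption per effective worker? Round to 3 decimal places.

n + g + δ = 0.01 + 0.022 + 0.087 = 0.119.
Golden rule sets MPK = n+g+δ: 0.35·k^(0.35−1) = 0.119, so k_gold = (0.35/0.119)^(1/0.65) ≈ 5.2578.
y_gold = 5.2578^0.35 ≈ 1.7876.
c_gold = y_gold − (n+g+δ)·k_gold = 1.7876 − 0.119·5.2578 ≈ 1.1620.

c_gold ≈ 1.162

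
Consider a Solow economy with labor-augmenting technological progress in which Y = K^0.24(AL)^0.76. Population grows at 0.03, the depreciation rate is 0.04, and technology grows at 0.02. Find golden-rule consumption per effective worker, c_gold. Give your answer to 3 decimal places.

The effective depreciation rate is n + g + δ = 0.03 + 0.02 + 0.04 = 0.09.
At the golden rule the marginal product of capital equals n+g+δ: 0.24·k^(0.24−1) = 0.09. Solving, k_gold = (0.24/0.09)^(1/0.76) ≈ 3.6348.
y_gold = 3.6348^0.24 ≈ 1.3631.
c_gold = y_gold − (n+g+δ)·k_gold = 1.3631 − 0.09·3.6348 ≈ 1.0359.

c_gold ≈ 1.036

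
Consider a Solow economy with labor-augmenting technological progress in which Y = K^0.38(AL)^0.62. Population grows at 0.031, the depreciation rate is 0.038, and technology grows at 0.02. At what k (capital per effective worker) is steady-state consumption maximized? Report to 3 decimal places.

n + g + δ = 0.031 + 0.02 + 0.038 = 0.089.
Golden rule sets MPK = n+g+δ: 0.38·k^(0.38−1) = 0.089, so k_gold = (0.38/0.089)^(1/0.62) ≈ 10.3935.

k_gold ≈ 10.394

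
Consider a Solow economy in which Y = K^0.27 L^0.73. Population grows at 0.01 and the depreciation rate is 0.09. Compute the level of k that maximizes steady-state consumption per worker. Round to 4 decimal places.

Break-even investment rate: n + δ = 0.01 + 0.09 = 0.1.
Golden rule sets MPK = n+δ: 0.27·k^(0.27−1) = 0.1, so k_gold = (0.27/0.1)^(1/0.73) ≈ 3.8986.

k_gold ≈ 3.8986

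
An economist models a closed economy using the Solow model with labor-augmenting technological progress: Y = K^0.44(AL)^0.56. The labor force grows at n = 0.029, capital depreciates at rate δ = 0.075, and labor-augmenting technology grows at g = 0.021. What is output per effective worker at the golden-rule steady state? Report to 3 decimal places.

y_gold ≈ 2.688

n + g + δ = 0.029 + 0.021 + 0.075 = 0.125.
Maximizing c = f(k) − (n+g+δ)·k gives f'(k) = n+g+δ, i.e. 0.44·k^(0.44−1) = 0.125, so k_gold = (0.44/0.125)^(1/0.56) ≈ 9.4617.
Output: y_gold = k_gold^0.44 = 9.4617^0.44 ≈ 2.6880.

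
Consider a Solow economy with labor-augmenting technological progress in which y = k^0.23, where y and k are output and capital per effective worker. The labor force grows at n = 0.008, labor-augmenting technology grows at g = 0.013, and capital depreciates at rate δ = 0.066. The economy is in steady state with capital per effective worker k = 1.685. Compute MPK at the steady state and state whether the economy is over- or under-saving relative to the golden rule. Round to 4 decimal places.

under-saving; MPK ≈ 0.1539

Break-even investment rate: n + g + δ = 0.008 + 0.013 + 0.066 = 0.087.
MPK = 0.23·k^(0.23−1) = 0.23·1.685^(-0.77) ≈ 0.1539.
MPK > 0.087, so the economy is dynamically efficient (under-saving).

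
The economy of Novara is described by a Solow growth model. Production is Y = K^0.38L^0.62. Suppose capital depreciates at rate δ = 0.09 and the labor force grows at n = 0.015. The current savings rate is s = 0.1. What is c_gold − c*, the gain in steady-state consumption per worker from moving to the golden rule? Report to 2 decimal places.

Capital per worker breaks even when investment replaces (n + δ)·k; here n + δ = 0.105.
Current steady state (s = 0.1): k* = (0.1/0.105)^(1/0.62) ≈ 0.9243, y* = 0.9243^0.38 ≈ 0.9705, c* = (1−0.1)·0.9705 ≈ 0.8735.
Setting f'(k) = n+δ gives 0.38·k^(0.38−1) = 0.105, hence k_gold = (0.38/0.105)^(1/0.62) ≈ 7.9608.
y_gold = 7.9608^0.38 ≈ 2.1997, c_gold = y_gold − 0.105·k_gold ≈ 1.3638.
Gain: Δc = 1.3638 − 0.8735 ≈ 0.4903.

Δc ≈ 0.49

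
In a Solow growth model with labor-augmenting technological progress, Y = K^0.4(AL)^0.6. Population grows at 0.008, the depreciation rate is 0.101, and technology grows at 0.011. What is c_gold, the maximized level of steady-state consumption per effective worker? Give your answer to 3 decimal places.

c_gold ≈ 1.339

The effective depreciation rate is n + g + δ = 0.008 + 0.011 + 0.101 = 0.12.
Maximizing c = f(k) − (n+g+δ)·k gives f'(k) = n+g+δ, i.e. 0.4·k^(0.4−1) = 0.12, so k_gold = (0.4/0.12)^(1/0.6) ≈ 7.4381.
y_gold = 7.4381^0.4 ≈ 2.2314.
c_gold = y_gold − (n+g+δ)·k_gold = 2.2314 − 0.12·7.4381 ≈ 1.3389.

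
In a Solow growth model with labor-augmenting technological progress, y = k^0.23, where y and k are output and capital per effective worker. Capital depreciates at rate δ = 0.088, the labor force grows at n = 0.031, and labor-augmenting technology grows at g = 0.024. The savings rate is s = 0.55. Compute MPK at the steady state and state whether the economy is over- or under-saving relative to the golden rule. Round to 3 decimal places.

n + g + δ = 0.031 + 0.024 + 0.088 = 0.143.
Steady-state k*: s·k^0.23 = 0.143·k gives k* = (0.55/0.143)^(1/0.77) ≈ 5.7514.
MPK = 0.23·5.7514^(-0.77) ≈ 0.0598.
MPK < n+g+δ = 0.143, so the economy is dynamically inefficient (over-saving).

over-saving; MPK ≈ 0.060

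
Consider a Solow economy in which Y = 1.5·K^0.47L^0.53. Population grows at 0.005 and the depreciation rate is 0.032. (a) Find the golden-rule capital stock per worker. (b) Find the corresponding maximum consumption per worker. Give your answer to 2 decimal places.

(a) k_gold ≈ 260.06; (b) c_gold ≈ 10.85

Break-even investment rate: n + δ = 0.005 + 0.032 = 0.037.
Maximizing c = f(k) − (n+δ)·k gives f'(k) = n+δ, i.e. 0.47·1.5·k^(0.47−1) = 0.037, so k_gold = (0.47·1.5/0.037)^(1/0.53) ≈ 260.0582.
y_gold = 1.5·260.0582^0.47 ≈ 20.4727; c_gold = y_gold − 0.037·k_gold ≈ 10.8505.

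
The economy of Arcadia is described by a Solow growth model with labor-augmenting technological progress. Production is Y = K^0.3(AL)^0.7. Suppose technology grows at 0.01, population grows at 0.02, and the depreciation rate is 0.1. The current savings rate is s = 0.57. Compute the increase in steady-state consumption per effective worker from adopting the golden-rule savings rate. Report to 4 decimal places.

Δc ≈ 0.1915

Break-even investment rate: n + g + δ = 0.02 + 0.01 + 0.1 = 0.13.
Current steady state (s = 0.57): k* = (0.57/0.13)^(1/0.7) ≈ 8.2612, y* = 8.2612^0.3 ≈ 1.8841, c* = (1−0.57)·1.8841 ≈ 0.8102.
Maximizing c = f(k) − (n+g+δ)·k gives f'(k) = n+g+δ, i.e. 0.3·k^(0.3−1) = 0.13, so k_gold = (0.3/0.13)^(1/0.7) ≈ 3.3024.
y_gold = 3.3024^0.3 ≈ 1.4310, c_gold = y_gold − 0.13·k_gold ≈ 1.0017.
Gain: Δc = 1.0017 − 0.8102 ≈ 0.1915.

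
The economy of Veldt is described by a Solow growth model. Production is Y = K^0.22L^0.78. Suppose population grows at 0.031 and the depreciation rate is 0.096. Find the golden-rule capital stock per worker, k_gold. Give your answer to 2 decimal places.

Break-even investment rate: n + δ = 0.031 + 0.096 = 0.127.
Maximizing c = f(k) − (n+δ)·k gives f'(k) = n+δ, i.e. 0.22·k^(0.22−1) = 0.127, so k_gold = (0.22/0.127)^(1/0.78) ≈ 2.0227.

k_gold ≈ 2.02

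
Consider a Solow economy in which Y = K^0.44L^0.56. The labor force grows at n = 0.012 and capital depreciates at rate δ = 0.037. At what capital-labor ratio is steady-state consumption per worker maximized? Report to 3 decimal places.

k_gold ≈ 50.378

n + δ = 0.012 + 0.037 = 0.049.
Setting f'(k) = n+δ gives 0.44·k^(0.44−1) = 0.049, hence k_gold = (0.44/0.049)^(1/0.56) ≈ 50.3783.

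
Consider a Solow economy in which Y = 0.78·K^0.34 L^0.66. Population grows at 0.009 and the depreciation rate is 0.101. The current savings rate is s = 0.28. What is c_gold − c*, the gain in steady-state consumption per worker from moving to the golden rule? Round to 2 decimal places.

n + δ = 0.009 + 0.101 = 0.11.
Current steady state (s = 0.28): k* = (0.28·0.78/0.11)^(1/0.66) ≈ 2.8269, y* = 0.78·2.8269^0.34 ≈ 1.1105, c* = (1−0.28)·1.1105 ≈ 0.7996.
Golden rule sets MPK = n+δ: 0.34·0.78·k^(0.34−1) = 0.11, so k_gold = (0.34·0.78/0.11)^(1/0.66) ≈ 3.7937.
y_gold = 0.78·3.7937^0.34 ≈ 1.2274, c_gold = y_gold − 0.11·k_gold ≈ 0.8101.
Gain: Δc = 0.8101 − 0.7996 ≈ 0.0105.

Δc ≈ 0.01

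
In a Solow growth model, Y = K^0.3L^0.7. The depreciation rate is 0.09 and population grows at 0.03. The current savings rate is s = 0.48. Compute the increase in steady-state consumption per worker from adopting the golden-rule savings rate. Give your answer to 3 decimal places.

Δc ≈ 0.095

The effective depreciation rate is n + δ = 0.03 + 0.09 = 0.12.
Current steady state (s = 0.48): k* = (0.48/0.12)^(1/0.7) ≈ 7.2458, y* = 7.2458^0.3 ≈ 1.8114, c* = (1−0.48)·1.8114 ≈ 0.9420.
At the golden rule the marginal product of capital equals n+δ: 0.3·k^(0.3−1) = 0.12. Solving, k_gold = (0.3/0.12)^(1/0.7) ≈ 3.7024.
y_gold = 3.7024^0.3 ≈ 1.4810, c_gold = y_gold − 0.12·k_gold ≈ 1.0367.
Gain: Δc = 1.0367 − 0.9420 ≈ 0.0947.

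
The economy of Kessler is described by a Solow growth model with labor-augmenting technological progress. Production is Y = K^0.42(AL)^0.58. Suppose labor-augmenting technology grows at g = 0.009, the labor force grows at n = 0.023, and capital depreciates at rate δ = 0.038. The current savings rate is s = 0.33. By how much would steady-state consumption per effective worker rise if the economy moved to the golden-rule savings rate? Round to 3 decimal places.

Δc ≈ 0.064

The effective depreciation rate is n + g + δ = 0.023 + 0.009 + 0.038 = 0.07.
Current steady state (s = 0.33): k* = (0.33/0.07)^(1/0.58) ≈ 14.4898, y* = 14.4898^0.42 ≈ 3.0736, c* = (1−0.33)·3.0736 ≈ 2.0593.
Setting f'(k) = n+g+δ gives 0.42·k^(0.42−1) = 0.07, hence k_gold = (0.42/0.07)^(1/0.58) ≈ 21.9604.
y_gold = 21.9604^0.42 ≈ 3.6601, c_gold = y_gold − 0.07·k_gold ≈ 2.1228.
Gain: Δc = 2.1228 − 2.0593 ≈ 0.0635.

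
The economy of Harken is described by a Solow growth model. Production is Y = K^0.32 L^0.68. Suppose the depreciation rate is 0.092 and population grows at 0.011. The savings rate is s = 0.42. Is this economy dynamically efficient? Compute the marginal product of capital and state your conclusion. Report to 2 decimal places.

dynamically inefficient; MPK ≈ 0.08

Capital per worker breaks even when investment replaces (n + δ)·k; here n + δ = 0.103.
Steady-state k*: s·k^0.32 = 0.103·k gives k* = (0.42/0.103)^(1/0.68) ≈ 7.9007.
MPK = 0.32·7.9007^(-0.68) ≈ 0.0785.
MPK < n+δ = 0.103, so the economy is dynamically inefficient (over-saving).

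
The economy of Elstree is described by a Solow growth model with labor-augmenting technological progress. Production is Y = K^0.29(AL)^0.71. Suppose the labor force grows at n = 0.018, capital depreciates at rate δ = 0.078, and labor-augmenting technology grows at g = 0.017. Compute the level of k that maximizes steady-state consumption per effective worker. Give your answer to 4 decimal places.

k_gold ≈ 3.7714

n + g + δ = 0.018 + 0.017 + 0.078 = 0.113.
Golden rule sets MPK = n+g+δ: 0.29·k^(0.29−1) = 0.113, so k_gold = (0.29/0.113)^(1/0.71) ≈ 3.7714.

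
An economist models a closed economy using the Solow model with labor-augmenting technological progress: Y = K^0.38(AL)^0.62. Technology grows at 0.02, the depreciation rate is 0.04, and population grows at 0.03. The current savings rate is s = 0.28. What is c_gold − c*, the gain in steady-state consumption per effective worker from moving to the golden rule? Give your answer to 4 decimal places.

Δc ≈ 0.0554

The effective depreciation rate is n + g + δ = 0.03 + 0.02 + 0.04 = 0.09.
Current steady state (s = 0.28): k* = (0.28/0.09)^(1/0.62) ≈ 6.2377, y* = 6.2377^0.38 ≈ 2.0050, c* = (1−0.28)·2.0050 ≈ 1.4436.
Maximizing c = f(k) − (n+g+δ)·k gives f'(k) = n+g+δ, i.e. 0.38·k^(0.38−1) = 0.09, so k_gold = (0.38/0.09)^(1/0.62) ≈ 10.2079.
y_gold = 10.2079^0.38 ≈ 2.4177, c_gold = y_gold − 0.09·k_gold ≈ 1.4990.
Gain: Δc = 1.4990 − 1.4436 ≈ 0.0554.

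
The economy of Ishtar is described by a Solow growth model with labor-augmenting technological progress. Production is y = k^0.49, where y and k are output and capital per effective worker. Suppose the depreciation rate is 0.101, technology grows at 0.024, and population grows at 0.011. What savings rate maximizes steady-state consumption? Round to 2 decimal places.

s_gold = 0.49

n + g + δ = 0.011 + 0.024 + 0.101 = 0.136.
At the golden rule MPK = n+g+δ, and in any Cobb-Douglas steady state s = (n+g+δ)·k/y = MPK·k/y = capital's share 0.49.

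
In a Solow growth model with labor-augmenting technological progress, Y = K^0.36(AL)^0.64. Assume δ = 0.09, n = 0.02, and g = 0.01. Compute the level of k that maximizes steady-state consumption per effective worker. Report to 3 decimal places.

Break-even investment rate: n + g + δ = 0.02 + 0.01 + 0.09 = 0.12.
At the golden rule the marginal product of capital equals n+g+δ: 0.36·k^(0.36−1) = 0.12. Solving, k_gold = (0.36/0.12)^(1/0.64) ≈ 5.5655.

k_gold ≈ 5.565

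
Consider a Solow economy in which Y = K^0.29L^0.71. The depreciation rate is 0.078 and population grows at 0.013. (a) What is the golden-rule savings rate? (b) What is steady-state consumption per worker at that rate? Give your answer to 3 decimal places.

(a) s_gold = 0.290; (b) c_gold ≈ 1.140

The effective depreciation rate is n + δ = 0.013 + 0.078 = 0.091.
For Cobb-Douglas, s_gold equals capital's share: s_gold = 0.29.
Golden rule sets MPK = n+δ: 0.29·k^(0.29−1) = 0.091, so k_gold = (0.29/0.091)^(1/0.71) ≈ 5.1163.
y_gold = 5.1163^0.29 ≈ 1.6054; c_gold = (1−0.29)·y_gold ≈ 1.1399.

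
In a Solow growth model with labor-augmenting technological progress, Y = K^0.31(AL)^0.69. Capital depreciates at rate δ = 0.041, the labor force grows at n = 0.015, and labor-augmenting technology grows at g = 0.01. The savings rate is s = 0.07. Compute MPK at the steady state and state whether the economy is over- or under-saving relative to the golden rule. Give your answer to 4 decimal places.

The effective depreciation rate is n + g + δ = 0.015 + 0.01 + 0.041 = 0.066.
Steady-state k*: s·k^0.31 = 0.066·k gives k* = (0.07/0.066)^(1/0.69) ≈ 1.0890.
MPK = 0.31·1.0890^(-0.69) ≈ 0.2923.
MPK > n+g+δ = 0.066, so the economy is dynamically efficient (under-saving).

under-saving; MPK ≈ 0.2923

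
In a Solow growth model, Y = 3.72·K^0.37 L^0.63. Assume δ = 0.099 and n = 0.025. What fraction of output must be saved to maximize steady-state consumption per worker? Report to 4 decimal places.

The effective depreciation rate is n + δ = 0.025 + 0.099 = 0.124.
At the golden rule MPK = n+δ, and in any Cobb-Douglas steady state s = (n+δ)·k/y = MPK·k/y = capital's share 0.37.

s_gold = 0.3700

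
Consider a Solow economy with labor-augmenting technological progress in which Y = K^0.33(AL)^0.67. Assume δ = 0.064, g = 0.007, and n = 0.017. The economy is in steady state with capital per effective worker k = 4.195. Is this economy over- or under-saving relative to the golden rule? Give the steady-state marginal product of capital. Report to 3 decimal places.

Break-even investment rate: n + g + δ = 0.017 + 0.007 + 0.064 = 0.088.
MPK = 0.33·k^(0.33−1) = 0.33·4.195^(-0.67) ≈ 0.1263.
MPK > 0.088, so the economy is dynamically efficient (under-saving).

under-saving; MPK ≈ 0.126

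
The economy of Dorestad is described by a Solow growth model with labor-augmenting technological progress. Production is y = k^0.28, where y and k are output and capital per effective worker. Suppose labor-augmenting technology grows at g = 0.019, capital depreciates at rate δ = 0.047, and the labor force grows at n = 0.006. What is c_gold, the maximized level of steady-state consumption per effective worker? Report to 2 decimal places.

c_gold ≈ 1.22

Break-even investment rate: n + g + δ = 0.006 + 0.019 + 0.047 = 0.072.
Setting f'(k) = n+g+δ gives 0.28·k^(0.28−1) = 0.072, hence k_gold = (0.28/0.072)^(1/0.72) ≈ 6.5948.
y_gold = 6.5948^0.28 ≈ 1.6958.
c_gold = y_gold − (n+g+δ)·k_gold = 1.6958 − 0.072·6.5948 ≈ 1.2210.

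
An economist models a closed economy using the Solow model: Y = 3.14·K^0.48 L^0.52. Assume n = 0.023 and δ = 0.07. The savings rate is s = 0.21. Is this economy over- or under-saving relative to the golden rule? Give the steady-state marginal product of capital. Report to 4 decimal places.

under-saving; MPK ≈ 0.2126

Break-even investment rate: n + δ = 0.023 + 0.07 = 0.093.
Steady-state k*: s·A·k^0.48 = 0.093·k gives k* = (0.21·3.14/0.093)^(1/0.52) ≈ 43.2410.
MPK = 0.48·3.14·43.2410^(-0.52) ≈ 0.2126.
MPK > n+δ = 0.093, so the economy is dynamically efficient (under-saving).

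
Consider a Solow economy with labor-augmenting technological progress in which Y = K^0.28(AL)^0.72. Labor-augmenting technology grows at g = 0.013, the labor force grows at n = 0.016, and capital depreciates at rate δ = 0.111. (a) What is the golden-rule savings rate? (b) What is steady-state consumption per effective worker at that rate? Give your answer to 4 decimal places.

(a) s_gold = 0.2800; (b) c_gold ≈ 0.9428

The effective depreciation rate is n + g + δ = 0.016 + 0.013 + 0.111 = 0.14.
For Cobb-Douglas, s_gold equals capital's share: s_gold = 0.28.
At the golden rule the marginal product of capital equals n+g+δ: 0.28·k^(0.28−1) = 0.14. Solving, k_gold = (0.28/0.14)^(1/0.72) ≈ 2.6188.
y_gold = 2.6188^0.28 ≈ 1.3094; c_gold = (1−0.28)·y_gold ≈ 0.9428.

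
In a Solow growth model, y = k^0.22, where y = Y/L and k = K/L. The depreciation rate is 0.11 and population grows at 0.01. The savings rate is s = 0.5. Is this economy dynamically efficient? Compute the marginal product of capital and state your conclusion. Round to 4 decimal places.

Capital per worker breaks even when investment replaces (n + δ)·k; here n + δ = 0.12.
Steady-state k*: s·k^0.22 = 0.12·k gives k* = (0.5/0.12)^(1/0.78) ≈ 6.2316.
MPK = 0.22·6.2316^(-0.78) ≈ 0.0528.
MPK < n+δ = 0.12, so the economy is dynamically inefficient (over-saving).

dynamically inefficient; MPK ≈ 0.0528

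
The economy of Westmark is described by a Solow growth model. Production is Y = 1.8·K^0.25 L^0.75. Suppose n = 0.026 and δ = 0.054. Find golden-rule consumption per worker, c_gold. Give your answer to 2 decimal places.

c_gold ≈ 2.40

Break-even investment rate: n + δ = 0.026 + 0.054 = 0.08.
At the golden rule the marginal product of capital equals n+δ: 0.25·1.8·k^(0.25−1) = 0.08. Solving, k_gold = (0.25·1.8/0.08)^(1/0.75) ≈ 10.0038.
y_gold = 1.8·10.0038^0.25 ≈ 3.2012.
c_gold = y_gold − (n+δ)·k_gold = 3.2012 − 0.08·10.0038 ≈ 2.4009.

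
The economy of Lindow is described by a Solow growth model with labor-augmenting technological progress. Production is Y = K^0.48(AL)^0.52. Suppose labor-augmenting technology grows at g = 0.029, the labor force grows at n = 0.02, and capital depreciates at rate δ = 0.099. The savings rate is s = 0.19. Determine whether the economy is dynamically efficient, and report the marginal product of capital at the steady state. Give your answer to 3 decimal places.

n + g + δ = 0.02 + 0.029 + 0.099 = 0.148.
Steady-state k*: s·k^0.48 = 0.148·k gives k* = (0.19/0.148)^(1/0.52) ≈ 1.6167.
MPK = 0.48·1.6167^(-0.52) ≈ 0.3739.
MPK > n+g+δ = 0.148, so the economy is dynamically efficient (under-saving).

dynamically efficient; MPK ≈ 0.374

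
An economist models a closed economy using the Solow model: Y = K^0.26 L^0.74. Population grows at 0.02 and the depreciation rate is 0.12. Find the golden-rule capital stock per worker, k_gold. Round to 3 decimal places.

The effective depreciation rate is n + δ = 0.02 + 0.12 = 0.14.
Setting f'(k) = n+δ gives 0.26·k^(0.26−1) = 0.14, hence k_gold = (0.26/0.14)^(1/0.74) ≈ 2.3084.

k_gold ≈ 2.308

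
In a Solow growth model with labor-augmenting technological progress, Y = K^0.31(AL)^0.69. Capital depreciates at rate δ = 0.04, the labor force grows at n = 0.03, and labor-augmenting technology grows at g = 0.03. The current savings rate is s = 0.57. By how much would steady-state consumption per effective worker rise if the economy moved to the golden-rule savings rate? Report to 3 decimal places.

Δc ≈ 0.207

The effective depreciation rate is n + g + δ = 0.03 + 0.03 + 0.04 = 0.1.
Current steady state (s = 0.57): k* = (0.57/0.1)^(1/0.69) ≈ 12.4586, y* = 12.4586^0.31 ≈ 2.1857, c* = (1−0.57)·2.1857 ≈ 0.9399.
Maximizing c = f(k) − (n+g+δ)·k gives f'(k) = n+g+δ, i.e. 0.31·k^(0.31−1) = 0.1, so k_gold = (0.31/0.1)^(1/0.69) ≈ 5.1537.
y_gold = 5.1537^0.31 ≈ 1.6625, c_gold = y_gold − 0.1·k_gold ≈ 1.1471.
Gain: Δc = 1.1471 − 0.9399 ≈ 0.2072.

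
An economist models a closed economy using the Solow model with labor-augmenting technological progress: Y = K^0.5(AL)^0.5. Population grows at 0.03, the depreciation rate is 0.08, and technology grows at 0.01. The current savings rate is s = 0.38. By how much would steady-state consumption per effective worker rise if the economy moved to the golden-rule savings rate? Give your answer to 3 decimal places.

Δc ≈ 0.120

Break-even investment rate: n + g + δ = 0.03 + 0.01 + 0.08 = 0.12.
Current steady state (s = 0.38): k* = (0.38/0.12)^(1/0.5) ≈ 10.0278, y* = 10.0278^0.5 ≈ 3.1667, c* = (1−0.38)·3.1667 ≈ 1.9633.
Setting f'(k) = n+g+δ gives 0.5·k^(0.5−1) = 0.12, hence k_gold = (0.5/0.12)^(1/0.5) ≈ 17.3611.
y_gold = 17.3611^0.5 ≈ 4.1667, c_gold = y_gold − 0.12·k_gold ≈ 2.0833.
Gain: Δc = 2.0833 − 1.9633 ≈ 0.1200.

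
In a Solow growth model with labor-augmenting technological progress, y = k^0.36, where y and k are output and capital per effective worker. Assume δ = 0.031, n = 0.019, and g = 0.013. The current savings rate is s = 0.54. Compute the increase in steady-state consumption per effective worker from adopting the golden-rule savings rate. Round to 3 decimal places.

Capital per effective worker breaks even when investment replaces (n + g + δ)·k; here n + g + δ = 0.063.
Current steady state (s = 0.54): k* = (0.54/0.063)^(1/0.64) ≈ 28.7009, y* = 28.7009^0.36 ≈ 3.3484, c* = (1−0.54)·3.3484 ≈ 1.5403.
Golden rule sets MPK = n+g+δ: 0.36·k^(0.36−1) = 0.063, so k_gold = (0.36/0.063)^(1/0.64) ≈ 15.2319.
y_gold = 15.2319^0.36 ≈ 2.6656, c_gold = y_gold − 0.063·k_gold ≈ 1.7060.
Gain: Δc = 1.7060 − 1.5403 ≈ 0.1657.

Δc ≈ 0.166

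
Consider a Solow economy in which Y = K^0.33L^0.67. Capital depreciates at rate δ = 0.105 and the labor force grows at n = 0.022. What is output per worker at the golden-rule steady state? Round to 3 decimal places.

Break-even investment rate: n + δ = 0.022 + 0.105 = 0.127.
Maximizing c = f(k) − (n+δ)·k gives f'(k) = n+δ, i.e. 0.33·k^(0.33−1) = 0.127, so k_gold = (0.33/0.127)^(1/0.67) ≈ 4.1588.
Output: y_gold = k_gold^0.33 = 4.1588^0.33 ≈ 1.6005.

y_gold ≈ 1.601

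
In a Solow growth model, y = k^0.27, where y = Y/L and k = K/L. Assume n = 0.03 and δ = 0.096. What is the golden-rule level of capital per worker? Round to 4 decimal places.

k_gold ≈ 2.8406

Break-even investment rate: n + δ = 0.03 + 0.096 = 0.126.
At the golden rule the marginal product of capital equals n+δ: 0.27·k^(0.27−1) = 0.126. Solving, k_gold = (0.27/0.126)^(1/0.73) ≈ 2.8406.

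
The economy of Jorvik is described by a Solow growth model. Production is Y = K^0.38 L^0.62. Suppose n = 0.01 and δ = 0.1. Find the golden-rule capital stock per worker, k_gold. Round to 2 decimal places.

k_gold ≈ 7.39

The effective depreciation rate is n + δ = 0.01 + 0.1 = 0.11.
Maximizing c = f(k) − (n+δ)·k gives f'(k) = n+δ, i.e. 0.38·k^(0.38−1) = 0.11, so k_gold = (0.38/0.11)^(1/0.62) ≈ 7.3854.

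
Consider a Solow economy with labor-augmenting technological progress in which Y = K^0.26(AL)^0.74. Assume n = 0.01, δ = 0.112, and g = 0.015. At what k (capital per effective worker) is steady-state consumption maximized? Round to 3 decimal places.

k_gold ≈ 2.377

n + g + δ = 0.01 + 0.015 + 0.112 = 0.137.
Setting f'(k) = n+g+δ gives 0.26·k^(0.26−1) = 0.137, hence k_gold = (0.26/0.137)^(1/0.74) ≈ 2.3769.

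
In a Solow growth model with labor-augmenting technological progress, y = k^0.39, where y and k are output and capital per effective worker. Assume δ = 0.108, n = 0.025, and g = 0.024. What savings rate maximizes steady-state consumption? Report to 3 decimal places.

The effective depreciation rate is n + g + δ = 0.025 + 0.024 + 0.108 = 0.157.
At the golden rule MPK = n+g+δ, and in any Cobb-Douglas steady state s = (n+g+δ)·k/y = MPK·k/y = capital's share 0.39.

s_gold = 0.390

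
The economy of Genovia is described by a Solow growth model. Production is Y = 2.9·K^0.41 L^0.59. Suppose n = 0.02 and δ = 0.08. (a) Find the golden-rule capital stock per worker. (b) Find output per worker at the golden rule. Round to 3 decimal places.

Break-even investment rate: n + δ = 0.02 + 0.08 = 0.1.
At the golden rule the marginal product of capital equals n+δ: 0.41·2.9·k^(0.41−1) = 0.1. Solving, k_gold = (0.41·2.9/0.1)^(1/0.59) ≈ 66.4266.
y_gold = 2.9·66.4266^0.41 ≈ 16.2016.

(a) k_gold ≈ 66.427; (b) y_gold ≈ 16.202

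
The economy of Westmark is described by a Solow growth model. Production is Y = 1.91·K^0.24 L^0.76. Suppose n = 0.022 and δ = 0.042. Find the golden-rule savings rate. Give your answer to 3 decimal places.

n + δ = 0.022 + 0.042 = 0.064.
At the golden rule MPK = n+δ, and in any Cobb-Douglas steady state s = (n+δ)·k/y = MPK·k/y = capital's share 0.24.

s_gold = 0.240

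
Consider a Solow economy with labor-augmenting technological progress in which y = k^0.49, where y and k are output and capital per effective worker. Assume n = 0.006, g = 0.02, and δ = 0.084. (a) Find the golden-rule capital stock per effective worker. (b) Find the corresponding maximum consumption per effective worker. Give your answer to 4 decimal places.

(a) k_gold ≈ 18.7139; (b) c_gold ≈ 2.1425

The effective depreciation rate is n + g + δ = 0.006 + 0.02 + 0.084 = 0.11.
At the golden rule the marginal product of capital equals n+g+δ: 0.49·k^(0.49−1) = 0.11. Solving, k_gold = (0.49/0.11)^(1/0.51) ≈ 18.7139.
y_gold = 18.7139^0.49 ≈ 4.2011; c_gold = y_gold − 0.11·k_gold ≈ 2.1425.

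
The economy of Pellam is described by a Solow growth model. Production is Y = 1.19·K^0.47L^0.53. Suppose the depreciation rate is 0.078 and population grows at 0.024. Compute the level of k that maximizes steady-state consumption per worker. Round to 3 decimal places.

Break-even investment rate: n + δ = 0.024 + 0.078 = 0.102.
Setting f'(k) = n+δ gives 0.47·1.19·k^(0.47−1) = 0.102, hence k_gold = (0.47·1.19/0.102)^(1/0.53) ≈ 24.7984.

k_gold ≈ 24.798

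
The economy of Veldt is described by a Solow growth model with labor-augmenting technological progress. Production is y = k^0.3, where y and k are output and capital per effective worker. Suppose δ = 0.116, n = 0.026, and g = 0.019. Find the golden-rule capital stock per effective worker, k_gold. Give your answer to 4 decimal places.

Break-even investment rate: n + g + δ = 0.026 + 0.019 + 0.116 = 0.161.
Setting f'(k) = n+g+δ gives 0.3·k^(0.3−1) = 0.161, hence k_gold = (0.3/0.161)^(1/0.7) ≈ 2.4330.

k_gold ≈ 2.4330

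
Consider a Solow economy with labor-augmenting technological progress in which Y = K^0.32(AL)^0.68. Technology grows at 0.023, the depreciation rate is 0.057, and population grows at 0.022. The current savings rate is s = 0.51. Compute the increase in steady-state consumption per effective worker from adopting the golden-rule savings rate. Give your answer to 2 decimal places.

n + g + δ = 0.022 + 0.023 + 0.057 = 0.102.
Current steady state (s = 0.51): k* = (0.51/0.102)^(1/0.68) ≈ 10.6634, y* = 10.6634^0.32 ≈ 2.1327, c* = (1−0.51)·2.1327 ≈ 1.0450.
At the golden rule the marginal product of capital equals n+g+δ: 0.32·k^(0.32−1) = 0.102. Solving, k_gold = (0.32/0.102)^(1/0.68) ≈ 5.3730.
y_gold = 5.3730^0.32 ≈ 1.7127, c_gold = y_gold − 0.102·k_gold ≈ 1.1646.
Gain: Δc = 1.1646 − 1.0450 ≈ 0.1196.

Δc ≈ 0.12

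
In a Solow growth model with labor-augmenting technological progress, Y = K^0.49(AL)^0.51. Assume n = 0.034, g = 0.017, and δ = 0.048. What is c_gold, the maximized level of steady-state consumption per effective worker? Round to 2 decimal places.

c_gold ≈ 2.37

The effective depreciation rate is n + g + δ = 0.034 + 0.017 + 0.048 = 0.099.
Golden rule sets MPK = n+g+δ: 0.49·k^(0.49−1) = 0.099, so k_gold = (0.49/0.099)^(1/0.51) ≈ 23.0083.
y_gold = 23.0083^0.49 ≈ 4.6486.
c_gold = y_gold − (n+g+δ)·k_gold = 4.6486 − 0.099·23.0083 ≈ 2.3708.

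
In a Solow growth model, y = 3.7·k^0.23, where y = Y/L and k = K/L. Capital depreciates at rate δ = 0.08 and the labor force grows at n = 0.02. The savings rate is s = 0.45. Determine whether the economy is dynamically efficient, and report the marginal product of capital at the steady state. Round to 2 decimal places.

Break-even investment rate: n + δ = 0.02 + 0.08 = 0.1.
Steady-state k*: s·A·k^0.23 = 0.1·k gives k* = (0.45·3.7/0.1)^(1/0.77) ≈ 38.5702.
MPK = 0.23·3.7·38.5702^(-0.77) ≈ 0.0511.
MPK < n+δ = 0.1, so the economy is dynamically inefficient (over-saving).

dynamically inefficient; MPK ≈ 0.05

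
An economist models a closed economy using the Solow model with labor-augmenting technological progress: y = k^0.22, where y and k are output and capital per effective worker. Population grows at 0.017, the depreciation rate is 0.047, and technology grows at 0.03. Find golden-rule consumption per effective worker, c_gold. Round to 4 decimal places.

Capital per effective worker breaks even when investment replaces (n + g + δ)·k; here n + g + δ = 0.094.
Maximizing c = f(k) − (n+g+δ)·k gives f'(k) = n+g+δ, i.e. 0.22·k^(0.22−1) = 0.094, so k_gold = (0.22/0.094)^(1/0.78) ≈ 2.9748.
y_gold = 2.9748^0.22 ≈ 1.2710.
c_gold = y_gold − (n+g+δ)·k_gold = 1.2710 − 0.094·2.9748 ≈ 0.9914.

c_gold ≈ 0.9914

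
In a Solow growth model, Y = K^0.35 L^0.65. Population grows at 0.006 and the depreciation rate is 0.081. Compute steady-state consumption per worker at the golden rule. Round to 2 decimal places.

n + δ = 0.006 + 0.081 = 0.087.
Setting f'(k) = n+δ gives 0.35·k^(0.35−1) = 0.087, hence k_gold = (0.35/0.087)^(1/0.65) ≈ 8.5129.
y_gold = 8.5129^0.35 ≈ 2.1161.
c_gold = y_gold − (n+δ)·k_gold = 2.1161 − 0.087·8.5129 ≈ 1.3754.

c_gold ≈ 1.38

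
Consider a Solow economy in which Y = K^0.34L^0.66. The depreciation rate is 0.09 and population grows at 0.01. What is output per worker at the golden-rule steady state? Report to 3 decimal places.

y_gold ≈ 1.878

Capital per worker breaks even when investment replaces (n + δ)·k; here n + δ = 0.1.
Maximizing c = f(k) − (n+δ)·k gives f'(k) = n+δ, i.e. 0.34·k^(0.34−1) = 0.1, so k_gold = (0.34/0.1)^(1/0.66) ≈ 6.3866.
Output: y_gold = k_gold^0.34 = 6.3866^0.34 ≈ 1.8784.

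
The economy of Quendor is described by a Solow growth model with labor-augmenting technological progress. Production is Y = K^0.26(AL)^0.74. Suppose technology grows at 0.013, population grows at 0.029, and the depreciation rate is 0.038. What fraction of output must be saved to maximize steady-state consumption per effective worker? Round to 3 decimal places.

s_gold = 0.260

Break-even investment rate: n + g + δ = 0.029 + 0.013 + 0.038 = 0.08.
At the golden rule MPK = n+g+δ, and in any Cobb-Douglas steady state s = (n+g+δ)·k/y = MPK·k/y = capital's share 0.26.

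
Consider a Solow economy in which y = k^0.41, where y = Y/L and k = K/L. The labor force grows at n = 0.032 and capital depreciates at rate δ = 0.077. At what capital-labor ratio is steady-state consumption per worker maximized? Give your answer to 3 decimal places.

k_gold ≈ 9.445

Break-even investment rate: n + δ = 0.032 + 0.077 = 0.109.
At the golden rule the marginal product of capital equals n+δ: 0.41·k^(0.41−1) = 0.109. Solving, k_gold = (0.41/0.109)^(1/0.59) ≈ 9.4446.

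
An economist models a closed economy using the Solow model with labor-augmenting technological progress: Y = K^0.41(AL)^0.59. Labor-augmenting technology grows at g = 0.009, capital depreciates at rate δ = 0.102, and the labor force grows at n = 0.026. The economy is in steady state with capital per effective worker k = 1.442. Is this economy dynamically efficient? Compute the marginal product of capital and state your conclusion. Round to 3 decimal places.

Capital per effective worker breaks even when investment replaces (n + g + δ)·k; here n + g + δ = 0.137.
MPK = 0.41·k^(0.41−1) = 0.41·1.442^(-0.59) ≈ 0.3304.
MPK > 0.137, so the economy is dynamically efficient (under-saving).

dynamically efficient; MPK ≈ 0.330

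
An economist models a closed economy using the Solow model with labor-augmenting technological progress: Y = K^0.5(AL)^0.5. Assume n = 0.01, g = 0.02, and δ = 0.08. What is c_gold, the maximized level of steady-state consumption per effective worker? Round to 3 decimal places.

c_gold ≈ 2.273

n + g + δ = 0.01 + 0.02 + 0.08 = 0.11.
Golden rule sets MPK = n+g+δ: 0.5·k^(0.5−1) = 0.11, so k_gold = (0.5/0.11)^(1/0.5) ≈ 20.6612.
y_gold = 20.6612^0.5 ≈ 4.5455.
c_gold = y_gold − (n+g+δ)·k_gold = 4.5455 − 0.11·20.6612 ≈ 2.2727.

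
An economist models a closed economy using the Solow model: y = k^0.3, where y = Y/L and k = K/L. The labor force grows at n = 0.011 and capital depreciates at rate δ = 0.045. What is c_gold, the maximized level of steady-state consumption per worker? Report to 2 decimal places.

The effective depreciation rate is n + δ = 0.011 + 0.045 = 0.056.
At the golden rule the marginal product of capital equals n+δ: 0.3·k^(0.3−1) = 0.056. Solving, k_gold = (0.3/0.056)^(1/0.7) ≈ 10.9985.
y_gold = 10.9985^0.3 ≈ 2.0531.
c_gold = y_gold − (n+δ)·k_gold = 2.0531 − 0.056·10.9985 ≈ 1.4371.

c_gold ≈ 1.44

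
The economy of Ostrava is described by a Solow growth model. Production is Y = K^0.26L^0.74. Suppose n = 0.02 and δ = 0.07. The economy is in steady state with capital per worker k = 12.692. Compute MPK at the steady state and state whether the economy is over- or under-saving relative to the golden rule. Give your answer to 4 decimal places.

over-saving; MPK ≈ 0.0397

Capital per worker breaks even when investment replaces (n + δ)·k; here n + δ = 0.09.
MPK = 0.26·k^(0.26−1) = 0.26·12.692^(-0.74) ≈ 0.0397.
MPK < 0.09, so the economy is dynamically inefficient (over-saving).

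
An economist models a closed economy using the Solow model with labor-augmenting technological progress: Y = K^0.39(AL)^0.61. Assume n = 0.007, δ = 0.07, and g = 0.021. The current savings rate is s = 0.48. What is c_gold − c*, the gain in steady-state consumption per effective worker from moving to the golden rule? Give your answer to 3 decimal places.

n + g + δ = 0.007 + 0.021 + 0.07 = 0.098.
Current steady state (s = 0.48): k* = (0.48/0.098)^(1/0.61) ≈ 13.5261, y* = 13.5261^0.39 ≈ 2.7616, c* = (1−0.48)·2.7616 ≈ 1.4360.
At the golden rule the marginal product of capital equals n+g+δ: 0.39·k^(0.39−1) = 0.098. Solving, k_gold = (0.39/0.098)^(1/0.61) ≈ 9.6237.
y_gold = 9.6237^0.39 ≈ 2.4183, c_gold = y_gold − 0.098·k_gold ≈ 1.4751.
Gain: Δc = 1.4751 − 1.4360 ≈ 0.0391.

Δc ≈ 0.039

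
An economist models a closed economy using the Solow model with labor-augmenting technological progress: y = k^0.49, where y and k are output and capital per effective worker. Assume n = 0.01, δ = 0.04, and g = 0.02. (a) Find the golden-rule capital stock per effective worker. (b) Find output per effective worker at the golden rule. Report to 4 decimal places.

(a) k_gold ≈ 45.3999; (b) y_gold ≈ 6.4857

Capital per effective worker breaks even when investment replaces (n + g + δ)·k; here n + g + δ = 0.07.
Golden rule sets MPK = n+g+δ: 0.49·k^(0.49−1) = 0.07, so k_gold = (0.49/0.07)^(1/0.51) ≈ 45.3999.
y_gold = 45.3999^0.49 ≈ 6.4857.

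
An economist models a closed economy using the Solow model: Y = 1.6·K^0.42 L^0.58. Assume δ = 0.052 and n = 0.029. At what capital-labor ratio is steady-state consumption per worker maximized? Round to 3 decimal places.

k_gold ≈ 38.396

Break-even investment rate: n + δ = 0.029 + 0.052 = 0.081.
Setting f'(k) = n+δ gives 0.42·1.6·k^(0.42−1) = 0.081, hence k_gold = (0.42·1.6/0.081)^(1/0.58) ≈ 38.3958.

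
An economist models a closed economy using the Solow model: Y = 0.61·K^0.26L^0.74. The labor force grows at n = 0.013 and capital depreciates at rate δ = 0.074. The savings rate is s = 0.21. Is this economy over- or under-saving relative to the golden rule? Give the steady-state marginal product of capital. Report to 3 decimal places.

under-saving; MPK ≈ 0.108

Break-even investment rate: n + δ = 0.013 + 0.074 = 0.087.
Steady-state k*: s·A·k^0.26 = 0.087·k gives k* = (0.21·0.61/0.087)^(1/0.74) ≈ 1.6868.
MPK = 0.26·0.61·1.6868^(-0.74) ≈ 0.1077.
MPK > n+δ = 0.087, so the economy is dynamically efficient (under-saving).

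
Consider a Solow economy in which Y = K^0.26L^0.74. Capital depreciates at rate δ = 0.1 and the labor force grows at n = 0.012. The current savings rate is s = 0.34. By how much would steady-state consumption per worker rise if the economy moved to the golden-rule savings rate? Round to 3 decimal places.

n + δ = 0.012 + 0.1 = 0.112.
Current steady state (s = 0.34): k* = (0.34/0.112)^(1/0.74) ≈ 4.4844, y* = 4.4844^0.26 ≈ 1.4772, c* = (1−0.34)·1.4772 ≈ 0.9750.
Setting f'(k) = n+δ gives 0.26·k^(0.26−1) = 0.112, hence k_gold = (0.26/0.112)^(1/0.74) ≈ 3.1208.
y_gold = 3.1208^0.26 ≈ 1.3443, c_gold = y_gold − 0.112·k_gold ≈ 0.9948.
Gain: Δc = 0.9948 − 0.9750 ≈ 0.0199.

Δc ≈ 0.020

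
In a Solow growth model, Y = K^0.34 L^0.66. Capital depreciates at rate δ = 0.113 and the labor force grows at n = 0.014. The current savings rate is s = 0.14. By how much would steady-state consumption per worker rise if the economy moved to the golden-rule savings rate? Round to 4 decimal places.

Capital per worker breaks even when investment replaces (n + δ)·k; here n + δ = 0.127.
Current steady state (s = 0.14): k* = (0.14/0.127)^(1/0.66) ≈ 1.1591, y* = 1.1591^0.34 ≈ 1.0515, c* = (1−0.14)·1.0515 ≈ 0.9043.
Setting f'(k) = n+δ gives 0.34·k^(0.34−1) = 0.127, hence k_gold = (0.34/0.127)^(1/0.66) ≈ 4.4462.
y_gold = 4.4462^0.34 ≈ 1.6608, c_gold = y_gold − 0.127·k_gold ≈ 1.0961.
Gain: Δc = 1.0961 − 0.9043 ≈ 0.1919.

Δc ≈ 0.1919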